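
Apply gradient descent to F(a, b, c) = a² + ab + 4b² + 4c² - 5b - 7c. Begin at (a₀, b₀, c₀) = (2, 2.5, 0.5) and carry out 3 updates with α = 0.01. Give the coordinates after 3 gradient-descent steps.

∇F = (2a + b, a + 8b - 5, 8c - 7)
Step 1: at (2, 2.5, 0.5), ∇F = (6.5, 17, -3) → (2, 2.5, 0.5) − 0.01·(6.5, 17, -3) = (1.935, 2.33, 0.53)
Step 2: at (1.935, 2.33, 0.53), ∇F = (6.2, 15.575, -2.76) → (1.935, 2.33, 0.53) − 0.01·(6.2, 15.575, -2.76) = (1.873, 2.17425, 0.5576)
Step 3: at (1.873, 2.17425, 0.5576), ∇F = (5.92025, 14.267, -2.5392) → (1.873, 2.17425, 0.5576) − 0.01·(5.92025, 14.267, -2.5392) = (1.8137975, 2.03158, 0.582992)

(1.8137975, 2.03158, 0.582992)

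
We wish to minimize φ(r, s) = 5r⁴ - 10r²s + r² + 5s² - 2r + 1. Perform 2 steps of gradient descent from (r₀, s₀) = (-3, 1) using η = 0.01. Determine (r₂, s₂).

∇φ = (20r³ - 20rs + 2r - 2, -10r² + 10s)
Step 1: at (-3, 1), ∇φ = (-488, -80) → (-3, 1) − 0.01·(-488, -80) = (1.88, 1.8)
Step 2: at (1.88, 1.8), ∇φ = (66.97344, -17.344) → (1.88, 1.8) − 0.01·(66.97344, -17.344) = (1.2102656, 1.97344)

(1.2102656, 1.97344)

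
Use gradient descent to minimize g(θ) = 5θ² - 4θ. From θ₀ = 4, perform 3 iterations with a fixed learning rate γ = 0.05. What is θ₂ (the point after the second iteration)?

g′(θ) = 10θ - 4
Step 1: g′(4) = 36; θ₁ = 4 − 0.05·36 = 2.2
Step 2: g′(2.2) = 18; θ₂ = 2.2 − 0.05·18 = 1.3

1.3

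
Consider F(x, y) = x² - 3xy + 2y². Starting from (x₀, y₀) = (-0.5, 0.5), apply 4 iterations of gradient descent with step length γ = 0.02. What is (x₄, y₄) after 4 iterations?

(-0.33423816, 0.26749064)

∇F = (2x - 3y, -3x + 4y)
Step 1: at (-0.5, 0.5), ∇F = (-2.5, 3.5) → (-0.5, 0.5) − 0.02·(-2.5, 3.5) = (-0.45, 0.43)
Step 2: at (-0.45, 0.43), ∇F = (-2.19, 3.07) → (-0.45, 0.43) − 0.02·(-2.19, 3.07) = (-0.4062, 0.3686)
Step 3: at (-0.4062, 0.3686), ∇F = (-1.9182, 2.693) → (-0.4062, 0.3686) − 0.02·(-1.9182, 2.693) = (-0.367836, 0.31474)
Step 4: at (-0.367836, 0.31474), ∇F = (-1.679892, 2.362468) → (-0.367836, 0.31474) − 0.02·(-1.679892, 2.362468) = (-0.33423816, 0.26749064)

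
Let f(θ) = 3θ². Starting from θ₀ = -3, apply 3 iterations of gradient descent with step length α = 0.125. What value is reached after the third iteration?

f′(θ) = 6θ
Step 1: f′(-3) = -18; θ₁ = -3 − 0.125·(-18) = -0.75
Step 2: f′(-0.75) = -4.5; θ₂ = -0.75 − 0.125·(-4.5) = -0.1875
Step 3: f′(-0.1875) = -1.125; θ₃ = -0.1875 − 0.125·(-1.125) = -0.046875

-0.046875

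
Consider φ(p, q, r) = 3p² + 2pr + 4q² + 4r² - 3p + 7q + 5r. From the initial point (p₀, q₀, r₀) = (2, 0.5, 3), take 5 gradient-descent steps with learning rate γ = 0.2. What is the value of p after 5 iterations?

-0.12064

∇φ = (6p + 2r - 3, 8q + 7, 2p + 8r + 5)
Step 1: at (2, 0.5, 3), ∇φ = (15, 11, 33) → (2, 0.5, 3) − 0.2·(15, 11, 33) = (-1, -1.7, -3.6)
Step 2: at (-1, -1.7, -3.6), ∇φ = (-16.2, -6.6, -25.8) → (-1, -1.7, -3.6) − 0.2·(-16.2, -6.6, -25.8) = (2.24, -0.38, 1.56)
Step 3: at (2.24, -0.38, 1.56), ∇φ = (13.56, 3.96, 21.96) → (2.24, -0.38, 1.56) − 0.2·(13.56, 3.96, 21.96) = (-0.472, -1.172, -2.832)
Step 4: at (-0.472, -1.172, -2.832), ∇φ = (-11.496, -2.376, -18.6) → (-0.472, -1.172, -2.832) − 0.2·(-11.496, -2.376, -18.6) = (1.8272, -0.6968, 0.888)
Step 5: at (1.8272, -0.6968, 0.888), ∇φ = (9.7392, 1.4256, 15.7584) → (1.8272, -0.6968, 0.888) − 0.2·(9.7392, 1.4256, 15.7584) = (-0.12064, -0.98192, -2.26368)
p = -0.12064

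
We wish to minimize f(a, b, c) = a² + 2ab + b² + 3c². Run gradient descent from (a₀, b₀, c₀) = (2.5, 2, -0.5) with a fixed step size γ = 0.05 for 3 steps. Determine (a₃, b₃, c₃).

(1.402, 0.902, -0.1715)

∇f = (2a + 2b, 2a + 2b, 6c)
(a₁, b₁, c₁) = (2.5, 2, -0.5) − 0.05·(9, 9, -3) = (2.05, 1.55, -0.35)
(a₂, b₂, c₂) = (2.05, 1.55, -0.35) − 0.05·(7.2, 7.2, -2.1) = (1.69, 1.19, -0.245)
(a₃, b₃, c₃) = (1.69, 1.19, -0.245) − 0.05·(5.76, 5.76, -1.47) = (1.402, 0.902, -0.1715)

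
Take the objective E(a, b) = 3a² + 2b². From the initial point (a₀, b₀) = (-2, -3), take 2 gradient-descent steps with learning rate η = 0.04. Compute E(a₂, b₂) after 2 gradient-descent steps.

∇E = (6a, 4b)
(a₁, b₁) = (-2, -3) − 0.04·(-12, -12) = (-1.52, -2.52)
(a₂, b₂) = (-1.52, -2.52) − 0.04·(-9.12, -10.08) = (-1.1552, -2.1168)
E(-1.1552, -2.1168) = 12.9651456

12.9651456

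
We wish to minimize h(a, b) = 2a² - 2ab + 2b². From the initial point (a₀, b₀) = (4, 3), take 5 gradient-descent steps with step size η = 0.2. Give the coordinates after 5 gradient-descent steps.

∇h = (4a - 2b, -2a + 4b)
(a₁, b₁) = (4, 3) − 0.2·(10, 4) = (2, 2.2)
(a₂, b₂) = (2, 2.2) − 0.2·(3.6, 4.8) = (1.28, 1.24)
(a₃, b₃) = (1.28, 1.24) − 0.2·(2.64, 2.4) = (0.752, 0.76)
(a₄, b₄) = (0.752, 0.76) − 0.2·(1.488, 1.536) = (0.4544, 0.4528)
(a₅, b₅) = (0.4544, 0.4528) − 0.2·(0.912, 0.9024) = (0.272, 0.27232)

(0.272, 0.27232)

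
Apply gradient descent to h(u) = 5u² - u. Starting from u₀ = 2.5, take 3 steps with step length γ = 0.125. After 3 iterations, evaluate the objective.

-0.04296875

h′(u) = 10u - 1
Step 1: h′(2.5) = 24; u₁ = 2.5 − 0.125·24 = -0.5
Step 2: h′(-0.5) = -6; u₂ = -0.5 − 0.125·(-6) = 0.25
Step 3: h′(0.25) = 1.5; u₃ = 0.25 − 0.125·1.5 = 0.0625
h(0.0625) = -0.04296875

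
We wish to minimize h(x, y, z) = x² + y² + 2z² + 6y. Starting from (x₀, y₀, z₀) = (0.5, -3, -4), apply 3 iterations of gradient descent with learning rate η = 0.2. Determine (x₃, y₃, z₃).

(0.108, -3, -0.032)

∇h = (2x, 2y + 6, 4z)
(x₁, y₁, z₁) = (0.5, -3, -4) − 0.2·(1, 0, -16) = (0.3, -3, -0.8)
(x₂, y₂, z₂) = (0.3, -3, -0.8) − 0.2·(0.6, 0, -3.2) = (0.18, -3, -0.16)
(x₃, y₃, z₃) = (0.18, -3, -0.16) − 0.2·(0.36, 0, -0.64) = (0.108, -3, -0.032)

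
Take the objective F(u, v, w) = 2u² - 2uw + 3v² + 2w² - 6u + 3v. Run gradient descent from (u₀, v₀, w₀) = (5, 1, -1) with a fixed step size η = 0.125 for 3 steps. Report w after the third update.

1.171875

∇F = (4u - 2w - 6, 6v + 3, -2u + 4w)
Step 1: at (5, 1, -1), ∇F = (16, 9, -14) → (5, 1, -1) − 0.125·(16, 9, -14) = (3, -0.125, 0.75)
Step 2: at (3, -0.125, 0.75), ∇F = (4.5, 2.25, -3) → (3, -0.125, 0.75) − 0.125·(4.5, 2.25, -3) = (2.4375, -0.40625, 1.125)
Step 3: at (2.4375, -0.40625, 1.125), ∇F = (1.5, 0.5625, -0.375) → (2.4375, -0.40625, 1.125) − 0.125·(1.5, 0.5625, -0.375) = (2.25, -0.4765625, 1.171875)
w = 1.171875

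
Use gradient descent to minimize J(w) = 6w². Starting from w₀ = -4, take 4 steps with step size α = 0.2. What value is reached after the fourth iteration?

J′(w) = 12w
Step 1: J′(-4) = -48; w₁ = -4 − 0.2·(-48) = 5.6
Step 2: J′(5.6) = 67.2; w₂ = 5.6 − 0.2·67.2 = -7.84
Step 3: J′(-7.84) = -94.08; w₃ = -7.84 − 0.2·(-94.08) = 10.976
Step 4: J′(10.976) = 131.712; w₄ = 10.976 − 0.2·131.712 = -15.3664

-15.3664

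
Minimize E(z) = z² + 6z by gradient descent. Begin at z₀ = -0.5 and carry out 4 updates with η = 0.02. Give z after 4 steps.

E′(z) = 2z + 6
Step 1: E′(-0.5) = 5; z₁ = -0.5 − 0.02·5 = -0.6
Step 2: E′(-0.6) = 4.8; z₂ = -0.6 − 0.02·4.8 = -0.696
Step 3: E′(-0.696) = 4.608; z₃ = -0.696 − 0.02·4.608 = -0.78816
Step 4: E′(-0.78816) = 4.42368; z₄ = -0.78816 − 0.02·4.42368 = -0.8766336

-0.8766336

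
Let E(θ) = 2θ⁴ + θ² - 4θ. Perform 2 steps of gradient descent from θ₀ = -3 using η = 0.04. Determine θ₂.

E′(θ) = 8θ³ + 2θ - 4
θ₁ = -3 − 0.04·(-226) = 6.04
θ₂ = 6.04 − 0.04·1770.870912 = -64.79483648

-64.79483648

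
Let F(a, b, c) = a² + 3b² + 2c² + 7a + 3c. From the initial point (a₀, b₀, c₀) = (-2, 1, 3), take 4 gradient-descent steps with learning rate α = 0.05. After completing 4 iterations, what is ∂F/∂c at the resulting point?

∇F = (2a + 7, 6b, 4c + 3)
Step 1: at (-2, 1, 3), ∇F = (3, 6, 15) → (-2, 1, 3) − 0.05·(3, 6, 15) = (-2.15, 0.7, 2.25)
Step 2: at (-2.15, 0.7, 2.25), ∇F = (2.7, 4.2, 12) → (-2.15, 0.7, 2.25) − 0.05·(2.7, 4.2, 12) = (-2.285, 0.49, 1.65)
Step 3: at (-2.285, 0.49, 1.65), ∇F = (2.43, 2.94, 9.6) → (-2.285, 0.49, 1.65) − 0.05·(2.43, 2.94, 9.6) = (-2.4065, 0.343, 1.17)
Step 4: at (-2.4065, 0.343, 1.17), ∇F = (2.187, 2.058, 7.68) → (-2.4065, 0.343, 1.17) − 0.05·(2.187, 2.058, 7.68) = (-2.51585, 0.2401, 0.786)
∂F/∂c at (-2.51585, 0.2401, 0.786) = 6.144

6.144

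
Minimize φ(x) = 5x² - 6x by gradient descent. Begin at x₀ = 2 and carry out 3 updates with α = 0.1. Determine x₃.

0.6

φ′(x) = 10x - 6
x₁ = 2 − 0.1·14 = 0.6
x₂ = 0.6 − 0.1·0 = 0.6
x₃ = 0.6 − 0.1·0 = 0.6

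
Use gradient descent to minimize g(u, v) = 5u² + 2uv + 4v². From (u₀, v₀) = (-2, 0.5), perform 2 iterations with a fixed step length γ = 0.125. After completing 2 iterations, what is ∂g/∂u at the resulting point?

-2.375

∇g = (10u + 2v, 2u + 8v)
(u₁, v₁) = (-2, 0.5) − 0.125·(-19, 0) = (0.375, 0.5)
(u₂, v₂) = (0.375, 0.5) − 0.125·(4.75, 4.75) = (-0.21875, -0.09375)
∂g/∂u at (-0.21875, -0.09375) = -2.375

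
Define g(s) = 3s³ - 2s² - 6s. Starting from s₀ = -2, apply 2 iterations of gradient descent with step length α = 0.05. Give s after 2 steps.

g′(s) = 9s² - 4s - 6
Step 1: g′(-2) = 38; s₁ = -2 − 0.05·38 = -3.9
Step 2: g′(-3.9) = 146.49; s₂ = -3.9 − 0.05·146.49 = -11.2245

-11.2245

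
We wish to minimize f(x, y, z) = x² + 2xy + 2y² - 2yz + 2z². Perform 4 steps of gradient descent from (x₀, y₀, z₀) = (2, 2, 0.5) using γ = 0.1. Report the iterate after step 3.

∇f = (2x + 2y, 2x + 4y - 2z, -2y + 4z)
Step 1: at (2, 2, 0.5), ∇f = (8, 11, -2) → (2, 2, 0.5) − 0.1·(8, 11, -2) = (1.2, 0.9, 0.7)
Step 2: at (1.2, 0.9, 0.7), ∇f = (4.2, 4.6, 1) → (1.2, 0.9, 0.7) − 0.1·(4.2, 4.6, 1) = (0.78, 0.44, 0.6)
Step 3: at (0.78, 0.44, 0.6), ∇f = (2.44, 2.12, 1.52) → (0.78, 0.44, 0.6) − 0.1·(2.44, 2.12, 1.52) = (0.536, 0.228, 0.448)

(0.536, 0.228, 0.448)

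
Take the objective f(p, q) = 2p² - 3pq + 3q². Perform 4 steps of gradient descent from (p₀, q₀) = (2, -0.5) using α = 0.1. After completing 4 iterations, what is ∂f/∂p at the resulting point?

0.88875

∇f = (4p - 3q, -3p + 6q)
(p₁, q₁) = (2, -0.5) − 0.1·(9.5, -9) = (1.05, 0.4)
(p₂, q₂) = (1.05, 0.4) − 0.1·(3, -0.75) = (0.75, 0.475)
(p₃, q₃) = (0.75, 0.475) − 0.1·(1.575, 0.6) = (0.5925, 0.415)
(p₄, q₄) = (0.5925, 0.415) − 0.1·(1.125, 0.7125) = (0.48, 0.34375)
∂f/∂p at (0.48, 0.34375) = 0.88875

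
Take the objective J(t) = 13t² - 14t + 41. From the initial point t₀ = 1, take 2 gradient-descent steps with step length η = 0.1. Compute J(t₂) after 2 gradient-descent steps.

55.3792

J′(t) = 26t - 14
Step 1: J′(1) = 12; t₁ = 1 − 0.1·12 = -0.2
Step 2: J′(-0.2) = -19.2; t₂ = -0.2 − 0.1·(-19.2) = 1.72
J(1.72) = 55.3792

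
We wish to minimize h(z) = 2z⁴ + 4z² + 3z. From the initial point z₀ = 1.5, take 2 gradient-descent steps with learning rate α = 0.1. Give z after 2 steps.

14.9064

h′(z) = 8z³ + 8z + 3
z₁ = 1.5 − 0.1·42 = -2.7
z₂ = -2.7 − 0.1·(-176.064) = 14.9064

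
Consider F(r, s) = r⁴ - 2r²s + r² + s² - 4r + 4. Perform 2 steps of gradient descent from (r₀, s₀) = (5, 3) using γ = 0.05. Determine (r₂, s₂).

(1002.1814, 34.609)

∇F = (4r³ - 4rs + 2r - 4, -2r² + 2s)
(r₁, s₁) = (5, 3) − 0.05·(446, -44) = (-17.3, 5.2)
(r₂, s₂) = (-17.3, 5.2) − 0.05·(-20389.628, -588.18) = (1002.1814, 34.609)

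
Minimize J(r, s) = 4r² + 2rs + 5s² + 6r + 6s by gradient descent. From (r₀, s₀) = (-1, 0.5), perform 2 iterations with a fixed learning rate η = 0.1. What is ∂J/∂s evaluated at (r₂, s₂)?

0.4

∇J = (8r + 2s + 6, 2r + 10s + 6)
Step 1: at (-1, 0.5), ∇J = (-1, 9) → (-1, 0.5) − 0.1·(-1, 9) = (-0.9, -0.4)
Step 2: at (-0.9, -0.4), ∇J = (-2, 0.2) → (-0.9, -0.4) − 0.1·(-2, 0.2) = (-0.7, -0.42)
∂J/∂s at (-0.7, -0.42) = 0.4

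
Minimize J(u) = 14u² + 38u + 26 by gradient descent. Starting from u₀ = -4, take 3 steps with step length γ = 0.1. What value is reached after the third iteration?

14.056

J′(u) = 28u + 38
Step 1: J′(-4) = -74; u₁ = -4 − 0.1·(-74) = 3.4
Step 2: J′(3.4) = 133.2; u₂ = 3.4 − 0.1·133.2 = -9.92
Step 3: J′(-9.92) = -239.76; u₃ = -9.92 − 0.1·(-239.76) = 14.056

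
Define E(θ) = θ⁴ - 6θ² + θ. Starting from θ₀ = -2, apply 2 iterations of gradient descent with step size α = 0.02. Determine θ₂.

E′(θ) = 4θ³ - 12θ + 1
θ₁ = -2 − 0.02·(-7) = -1.86
θ₂ = -1.86 − 0.02·(-2.419424) = -1.81161152

-1.81161152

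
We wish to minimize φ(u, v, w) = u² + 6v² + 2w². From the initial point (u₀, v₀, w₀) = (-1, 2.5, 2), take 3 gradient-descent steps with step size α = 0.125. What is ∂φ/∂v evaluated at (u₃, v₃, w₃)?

-3.75

∇φ = (2u, 12v, 4w)
Step 1: at (-1, 2.5, 2), ∇φ = (-2, 30, 8) → (-1, 2.5, 2) − 0.125·(-2, 30, 8) = (-0.75, -1.25, 1)
Step 2: at (-0.75, -1.25, 1), ∇φ = (-1.5, -15, 4) → (-0.75, -1.25, 1) − 0.125·(-1.5, -15, 4) = (-0.5625, 0.625, 0.5)
Step 3: at (-0.5625, 0.625, 0.5), ∇φ = (-1.125, 7.5, 2) → (-0.5625, 0.625, 0.5) − 0.125·(-1.125, 7.5, 2) = (-0.421875, -0.3125, 0.25)
∂φ/∂v at (-0.421875, -0.3125, 0.25) = -3.75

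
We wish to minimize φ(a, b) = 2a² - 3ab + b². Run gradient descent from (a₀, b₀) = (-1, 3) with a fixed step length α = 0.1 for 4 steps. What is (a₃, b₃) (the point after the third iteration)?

∇φ = (4a - 3b, -3a + 2b)
Step 1: at (-1, 3), ∇φ = (-13, 9) → (-1, 3) − 0.1·(-13, 9) = (0.3, 2.1)
Step 2: at (0.3, 2.1), ∇φ = (-5.1, 3.3) → (0.3, 2.1) − 0.1·(-5.1, 3.3) = (0.81, 1.77)
Step 3: at (0.81, 1.77), ∇φ = (-2.07, 1.11) → (0.81, 1.77) − 0.1·(-2.07, 1.11) = (1.017, 1.659)

(1.017, 1.659)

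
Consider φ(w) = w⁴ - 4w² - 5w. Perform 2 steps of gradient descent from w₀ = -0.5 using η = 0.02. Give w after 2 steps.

φ′(w) = 4w³ - 8w - 5
w₁ = -0.5 − 0.02·(-1.5) = -0.47
w₂ = -0.47 − 0.02·(-1.655292) = -0.43689416

-0.43689416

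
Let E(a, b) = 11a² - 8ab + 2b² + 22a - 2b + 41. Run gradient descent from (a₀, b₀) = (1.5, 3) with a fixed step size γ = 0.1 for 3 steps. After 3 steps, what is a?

-4.264

∇E = (22a - 8b + 22, -8a + 4b - 2)
Step 1: at (1.5, 3), ∇E = (31, -2) → (1.5, 3) − 0.1·(31, -2) = (-1.6, 3.2)
Step 2: at (-1.6, 3.2), ∇E = (-38.8, 23.6) → (-1.6, 3.2) − 0.1·(-38.8, 23.6) = (2.28, 0.84)
Step 3: at (2.28, 0.84), ∇E = (65.44, -16.88) → (2.28, 0.84) − 0.1·(65.44, -16.88) = (-4.264, 2.528)
a = -4.264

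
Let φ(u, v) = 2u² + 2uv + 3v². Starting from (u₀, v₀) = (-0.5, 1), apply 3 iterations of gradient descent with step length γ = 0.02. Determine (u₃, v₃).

(-0.4888, 0.7344)

∇φ = (4u + 2v, 2u + 6v)
Step 1: at (-0.5, 1), ∇φ = (0, 5) → (-0.5, 1) − 0.02·(0, 5) = (-0.5, 0.9)
Step 2: at (-0.5, 0.9), ∇φ = (-0.2, 4.4) → (-0.5, 0.9) − 0.02·(-0.2, 4.4) = (-0.496, 0.812)
Step 3: at (-0.496, 0.812), ∇φ = (-0.36, 3.88) → (-0.496, 0.812) − 0.02·(-0.36, 3.88) = (-0.4888, 0.7344)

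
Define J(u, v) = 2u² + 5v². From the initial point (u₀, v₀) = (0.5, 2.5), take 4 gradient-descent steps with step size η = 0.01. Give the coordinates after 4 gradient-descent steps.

(0.42467328, 1.64025)

∇J = (4u, 10v)
(u₁, v₁) = (0.5, 2.5) − 0.01·(2, 25) = (0.48, 2.25)
(u₂, v₂) = (0.48, 2.25) − 0.01·(1.92, 22.5) = (0.4608, 2.025)
(u₃, v₃) = (0.4608, 2.025) − 0.01·(1.8432, 20.25) = (0.442368, 1.8225)
(u₄, v₄) = (0.442368, 1.8225) − 0.01·(1.769472, 18.225) = (0.42467328, 1.64025)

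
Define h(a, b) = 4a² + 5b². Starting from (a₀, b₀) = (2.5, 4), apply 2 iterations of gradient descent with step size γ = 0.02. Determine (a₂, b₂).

∇h = (8a, 10b)
Step 1: at (2.5, 4), ∇h = (20, 40) → (2.5, 4) − 0.02·(20, 40) = (2.1, 3.2)
Step 2: at (2.1, 3.2), ∇h = (16.8, 32) → (2.1, 3.2) − 0.02·(16.8, 32) = (1.764, 2.56)

(1.764, 2.56)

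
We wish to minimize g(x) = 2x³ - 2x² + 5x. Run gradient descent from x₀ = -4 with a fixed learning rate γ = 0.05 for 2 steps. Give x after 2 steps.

g′(x) = 6x² - 4x + 5
x₁ = -4 − 0.05·117 = -9.85
x₂ = -9.85 − 0.05·626.535 = -41.17675

-41.17675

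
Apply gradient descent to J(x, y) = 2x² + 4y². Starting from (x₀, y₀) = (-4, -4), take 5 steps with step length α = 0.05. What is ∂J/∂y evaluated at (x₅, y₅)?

∇J = (4x, 8y)
Step 1: at (-4, -4), ∇J = (-16, -32) → (-4, -4) − 0.05·(-16, -32) = (-3.2, -2.4)
Step 2: at (-3.2, -2.4), ∇J = (-12.8, -19.2) → (-3.2, -2.4) − 0.05·(-12.8, -19.2) = (-2.56, -1.44)
Step 3: at (-2.56, -1.44), ∇J = (-10.24, -11.52) → (-2.56, -1.44) − 0.05·(-10.24, -11.52) = (-2.048, -0.864)
Step 4: at (-2.048, -0.864), ∇J = (-8.192, -6.912) → (-2.048, -0.864) − 0.05·(-8.192, -6.912) = (-1.6384, -0.5184)
Step 5: at (-1.6384, -0.5184), ∇J = (-6.5536, -4.1472) → (-1.6384, -0.5184) − 0.05·(-6.5536, -4.1472) = (-1.31072, -0.31104)
∂J/∂y at (-1.31072, -0.31104) = -2.48832

-2.48832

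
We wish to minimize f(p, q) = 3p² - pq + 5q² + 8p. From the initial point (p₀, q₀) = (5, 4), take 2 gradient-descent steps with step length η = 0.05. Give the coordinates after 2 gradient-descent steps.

∇f = (6p - q + 8, -p + 10q)
(p₁, q₁) = (5, 4) − 0.05·(34, 35) = (3.3, 2.25)
(p₂, q₂) = (3.3, 2.25) − 0.05·(25.55, 19.2) = (2.0225, 1.29)

(2.0225, 1.29)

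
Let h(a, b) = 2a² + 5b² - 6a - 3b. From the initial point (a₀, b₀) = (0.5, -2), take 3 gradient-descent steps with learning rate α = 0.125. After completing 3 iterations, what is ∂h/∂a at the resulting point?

-0.5

∇h = (4a - 6, 10b - 3)
Step 1: at (0.5, -2), ∇h = (-4, -23) → (0.5, -2) − 0.125·(-4, -23) = (1, 0.875)
Step 2: at (1, 0.875), ∇h = (-2, 5.75) → (1, 0.875) − 0.125·(-2, 5.75) = (1.25, 0.15625)
Step 3: at (1.25, 0.15625), ∇h = (-1, -1.4375) → (1.25, 0.15625) − 0.125·(-1, -1.4375) = (1.375, 0.3359375)
∂h/∂a at (1.375, 0.3359375) = -0.5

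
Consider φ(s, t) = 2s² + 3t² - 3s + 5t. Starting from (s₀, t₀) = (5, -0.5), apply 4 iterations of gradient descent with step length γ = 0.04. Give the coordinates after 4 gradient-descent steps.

∇φ = (4s - 3, 6t + 5)
(s₁, t₁) = (5, -0.5) − 0.04·(17, 2) = (4.32, -0.58)
(s₂, t₂) = (4.32, -0.58) − 0.04·(14.28, 1.52) = (3.7488, -0.6408)
(s₃, t₃) = (3.7488, -0.6408) − 0.04·(11.9952, 1.1552) = (3.268992, -0.687008)
(s₄, t₄) = (3.268992, -0.687008) − 0.04·(10.075968, 0.877952) = (2.86595328, -0.72212608)

(2.86595328, -0.72212608)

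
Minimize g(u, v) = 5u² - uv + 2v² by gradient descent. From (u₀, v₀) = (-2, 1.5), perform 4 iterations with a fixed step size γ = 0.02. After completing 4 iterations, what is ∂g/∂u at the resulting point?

-8.43357624

∇g = (10u - v, -u + 4v)
(u₁, v₁) = (-2, 1.5) − 0.02·(-21.5, 8) = (-1.57, 1.34)
(u₂, v₂) = (-1.57, 1.34) − 0.02·(-17.04, 6.93) = (-1.2292, 1.2014)
(u₃, v₃) = (-1.2292, 1.2014) − 0.02·(-13.4934, 6.0348) = (-0.959332, 1.080704)
(u₄, v₄) = (-0.959332, 1.080704) − 0.02·(-10.674024, 5.282148) = (-0.74585152, 0.97506104)
∂g/∂u at (-0.74585152, 0.97506104) = -8.43357624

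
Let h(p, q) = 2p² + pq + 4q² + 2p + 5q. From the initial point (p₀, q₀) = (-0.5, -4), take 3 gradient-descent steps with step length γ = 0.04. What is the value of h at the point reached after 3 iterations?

∇h = (4p + q + 2, p + 8q + 5)
Step 1: at (-0.5, -4), ∇h = (-4, -27.5) → (-0.5, -4) − 0.04·(-4, -27.5) = (-0.34, -2.9)
Step 2: at (-0.34, -2.9), ∇h = (-2.26, -18.54) → (-0.34, -2.9) − 0.04·(-2.26, -18.54) = (-0.2496, -2.1584)
Step 3: at (-0.2496, -2.1584), ∇h = (-1.1568, -12.5168) → (-0.2496, -2.1584) − 0.04·(-1.1568, -12.5168) = (-0.203328, -1.657728)
h(-0.203328, -1.657728) = 2.716699557888

2.716699557888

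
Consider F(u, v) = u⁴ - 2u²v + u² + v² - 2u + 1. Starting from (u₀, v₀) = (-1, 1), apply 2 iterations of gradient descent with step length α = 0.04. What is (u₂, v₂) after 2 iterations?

(-0.73236736, 0.976448)

∇F = (4u³ - 4uv + 2u - 2, -2u² + 2v)
(u₁, v₁) = (-1, 1) − 0.04·(-4, 0) = (-0.84, 1)
(u₂, v₂) = (-0.84, 1) − 0.04·(-2.690816, 0.5888) = (-0.73236736, 0.976448)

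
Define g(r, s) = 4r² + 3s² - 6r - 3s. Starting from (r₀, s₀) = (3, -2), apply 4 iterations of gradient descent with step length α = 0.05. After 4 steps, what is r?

∇g = (8r - 6, 6s - 3)
Step 1: at (3, -2), ∇g = (18, -15) → (3, -2) − 0.05·(18, -15) = (2.1, -1.25)
Step 2: at (2.1, -1.25), ∇g = (10.8, -10.5) → (2.1, -1.25) − 0.05·(10.8, -10.5) = (1.56, -0.725)
Step 3: at (1.56, -0.725), ∇g = (6.48, -7.35) → (1.56, -0.725) − 0.05·(6.48, -7.35) = (1.236, -0.3575)
Step 4: at (1.236, -0.3575), ∇g = (3.888, -5.145) → (1.236, -0.3575) − 0.05·(3.888, -5.145) = (1.0416, -0.10025)
r = 1.0416

1.0416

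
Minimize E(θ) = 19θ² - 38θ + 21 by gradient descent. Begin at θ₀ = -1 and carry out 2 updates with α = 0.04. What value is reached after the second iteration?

E′(θ) = 38θ - 38
θ₁ = -1 − 0.04·(-76) = 2.04
θ₂ = 2.04 − 0.04·39.52 = 0.4592

0.4592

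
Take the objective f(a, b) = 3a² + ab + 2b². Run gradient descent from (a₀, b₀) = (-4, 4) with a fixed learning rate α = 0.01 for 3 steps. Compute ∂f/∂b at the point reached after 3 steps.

∇f = (6a + b, a + 4b)
Step 1: at (-4, 4), ∇f = (-20, 12) → (-4, 4) − 0.01·(-20, 12) = (-3.8, 3.88)
Step 2: at (-3.8, 3.88), ∇f = (-18.92, 11.72) → (-3.8, 3.88) − 0.01·(-18.92, 11.72) = (-3.6108, 3.7628)
Step 3: at (-3.6108, 3.7628), ∇f = (-17.902, 11.4404) → (-3.6108, 3.7628) − 0.01·(-17.902, 11.4404) = (-3.43178, 3.648396)
∂f/∂b at (-3.43178, 3.648396) = 11.161804

11.161804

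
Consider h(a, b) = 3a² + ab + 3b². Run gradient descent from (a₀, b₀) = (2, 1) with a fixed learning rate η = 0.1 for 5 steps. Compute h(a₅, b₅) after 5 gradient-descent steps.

∇h = (6a + b, a + 6b)
Step 1: at (2, 1), ∇h = (13, 8) → (2, 1) − 0.1·(13, 8) = (0.7, 0.2)
Step 2: at (0.7, 0.2), ∇h = (4.4, 1.9) → (0.7, 0.2) − 0.1·(4.4, 1.9) = (0.26, 0.01)
Step 3: at (0.26, 0.01), ∇h = (1.57, 0.32) → (0.26, 0.01) − 0.1·(1.57, 0.32) = (0.103, -0.022)
Step 4: at (0.103, -0.022), ∇h = (0.596, -0.029) → (0.103, -0.022) − 0.1·(0.596, -0.029) = (0.0434, -0.0191)
Step 5: at (0.0434, -0.0191), ∇h = (0.2413, -0.0712) → (0.0434, -0.0191) − 0.1·(0.2413, -0.0712) = (0.01927, -0.01198)
h(0.01927, -0.01198) = 0.0013137053

0.0013137053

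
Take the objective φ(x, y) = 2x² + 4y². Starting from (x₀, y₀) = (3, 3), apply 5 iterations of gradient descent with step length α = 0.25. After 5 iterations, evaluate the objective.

∇φ = (4x, 8y)
(x₁, y₁) = (3, 3) − 0.25·(12, 24) = (0, -3)
(x₂, y₂) = (0, -3) − 0.25·(0, -24) = (0, 3)
(x₃, y₃) = (0, 3) − 0.25·(0, 24) = (0, -3)
(x₄, y₄) = (0, -3) − 0.25·(0, -24) = (0, 3)
(x₅, y₅) = (0, 3) − 0.25·(0, 24) = (0, -3)
φ(0, -3) = 36

36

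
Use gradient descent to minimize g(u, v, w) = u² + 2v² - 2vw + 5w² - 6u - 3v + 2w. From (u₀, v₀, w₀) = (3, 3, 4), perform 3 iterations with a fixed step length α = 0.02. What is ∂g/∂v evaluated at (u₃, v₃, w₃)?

∇g = (2u - 6, 4v - 2w - 3, -2v + 10w + 2)
(u₁, v₁, w₁) = (3, 3, 4) − 0.02·(0, 1, 36) = (3, 2.98, 3.28)
(u₂, v₂, w₂) = (3, 2.98, 3.28) − 0.02·(0, 2.36, 28.84) = (3, 2.9328, 2.7032)
(u₃, v₃, w₃) = (3, 2.9328, 2.7032) − 0.02·(0, 3.3248, 23.1664) = (3, 2.866304, 2.239872)
∂g/∂v at (3, 2.866304, 2.239872) = 3.985472

3.985472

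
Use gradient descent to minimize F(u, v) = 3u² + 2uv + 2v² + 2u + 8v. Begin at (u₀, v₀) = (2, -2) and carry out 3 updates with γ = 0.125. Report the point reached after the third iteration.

(0.5, -2.359375)

∇F = (6u + 2v + 2, 2u + 4v + 8)
(u₁, v₁) = (2, -2) − 0.125·(10, 4) = (0.75, -2.5)
(u₂, v₂) = (0.75, -2.5) − 0.125·(1.5, -0.5) = (0.5625, -2.4375)
(u₃, v₃) = (0.5625, -2.4375) − 0.125·(0.5, -0.625) = (0.5, -2.359375)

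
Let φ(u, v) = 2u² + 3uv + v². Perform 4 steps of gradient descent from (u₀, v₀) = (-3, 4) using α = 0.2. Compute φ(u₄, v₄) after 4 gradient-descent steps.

∇φ = (4u + 3v, 3u + 2v)
Step 1: at (-3, 4), ∇φ = (0, -1) → (-3, 4) − 0.2·(0, -1) = (-3, 4.2)
Step 2: at (-3, 4.2), ∇φ = (0.6, -0.6) → (-3, 4.2) − 0.2·(0.6, -0.6) = (-3.12, 4.32)
Step 3: at (-3.12, 4.32), ∇φ = (0.48, -0.72) → (-3.12, 4.32) − 0.2·(0.48, -0.72) = (-3.216, 4.464)
Step 4: at (-3.216, 4.464), ∇φ = (0.528, -0.72) → (-3.216, 4.464) − 0.2·(0.528, -0.72) = (-3.3216, 4.608)
φ(-3.3216, 4.608) = -2.61808128

-2.61808128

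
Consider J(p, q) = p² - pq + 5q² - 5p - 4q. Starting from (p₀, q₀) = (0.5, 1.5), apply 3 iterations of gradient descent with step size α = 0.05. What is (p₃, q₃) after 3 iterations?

(1.1829375, 0.6129375)

∇J = (2p - q - 5, -p + 10q - 4)
Step 1: at (0.5, 1.5), ∇J = (-5.5, 10.5) → (0.5, 1.5) − 0.05·(-5.5, 10.5) = (0.775, 0.975)
Step 2: at (0.775, 0.975), ∇J = (-4.425, 4.975) → (0.775, 0.975) − 0.05·(-4.425, 4.975) = (0.99625, 0.72625)
Step 3: at (0.99625, 0.72625), ∇J = (-3.73375, 2.26625) → (0.99625, 0.72625) − 0.05·(-3.73375, 2.26625) = (1.1829375, 0.6129375)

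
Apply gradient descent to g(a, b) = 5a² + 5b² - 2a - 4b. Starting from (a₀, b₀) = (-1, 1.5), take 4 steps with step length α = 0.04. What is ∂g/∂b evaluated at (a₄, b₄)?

1.4256

∇g = (10a - 2, 10b - 4)
(a₁, b₁) = (-1, 1.5) − 0.04·(-12, 11) = (-0.52, 1.06)
(a₂, b₂) = (-0.52, 1.06) − 0.04·(-7.2, 6.6) = (-0.232, 0.796)
(a₃, b₃) = (-0.232, 0.796) − 0.04·(-4.32, 3.96) = (-0.0592, 0.6376)
(a₄, b₄) = (-0.0592, 0.6376) − 0.04·(-2.592, 2.376) = (0.04448, 0.54256)
∂g/∂b at (0.04448, 0.54256) = 1.4256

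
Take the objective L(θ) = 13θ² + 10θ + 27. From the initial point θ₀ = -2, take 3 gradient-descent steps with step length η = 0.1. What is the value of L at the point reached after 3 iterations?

594.211712

L′(θ) = 26θ + 10
Step 1: L′(-2) = -42; θ₁ = -2 − 0.1·(-42) = 2.2
Step 2: L′(2.2) = 67.2; θ₂ = 2.2 − 0.1·67.2 = -4.52
Step 3: L′(-4.52) = -107.52; θ₃ = -4.52 − 0.1·(-107.52) = 6.232
L(6.232) = 594.211712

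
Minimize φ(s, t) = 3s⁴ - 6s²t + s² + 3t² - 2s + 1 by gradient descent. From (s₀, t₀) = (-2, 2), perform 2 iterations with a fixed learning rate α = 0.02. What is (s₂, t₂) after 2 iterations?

∇φ = (12s³ - 12st + 2s - 2, -6s² + 6t)
Step 1: at (-2, 2), ∇φ = (-54, -12) → (-2, 2) − 0.02·(-54, -12) = (-0.92, 2.24)
Step 2: at (-0.92, 2.24), ∇φ = (11.545344, 8.3616) → (-0.92, 2.24) − 0.02·(11.545344, 8.3616) = (-1.15090688, 2.072768)

(-1.15090688, 2.072768)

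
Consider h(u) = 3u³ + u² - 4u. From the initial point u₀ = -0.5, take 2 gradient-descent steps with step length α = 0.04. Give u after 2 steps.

-0.253556

h′(u) = 9u² + 2u - 4
u₁ = -0.5 − 0.04·(-2.75) = -0.39
u₂ = -0.39 − 0.04·(-3.4111) = -0.253556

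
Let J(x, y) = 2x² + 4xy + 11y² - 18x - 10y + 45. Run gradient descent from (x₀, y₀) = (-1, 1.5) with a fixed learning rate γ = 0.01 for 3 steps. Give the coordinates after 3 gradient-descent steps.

(-0.517864, 1.028364)

∇J = (4x + 4y - 18, 4x + 22y - 10)
Step 1: at (-1, 1.5), ∇J = (-16, 19) → (-1, 1.5) − 0.01·(-16, 19) = (-0.84, 1.31)
Step 2: at (-0.84, 1.31), ∇J = (-16.12, 15.46) → (-0.84, 1.31) − 0.01·(-16.12, 15.46) = (-0.6788, 1.1554)
Step 3: at (-0.6788, 1.1554), ∇J = (-16.0936, 12.7036) → (-0.6788, 1.1554) − 0.01·(-16.0936, 12.7036) = (-0.517864, 1.028364)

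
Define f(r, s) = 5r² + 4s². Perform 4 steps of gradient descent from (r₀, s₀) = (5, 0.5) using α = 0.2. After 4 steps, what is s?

∇f = (10r, 8s)
Step 1: at (5, 0.5), ∇f = (50, 4) → (5, 0.5) − 0.2·(50, 4) = (-5, -0.3)
Step 2: at (-5, -0.3), ∇f = (-50, -2.4) → (-5, -0.3) − 0.2·(-50, -2.4) = (5, 0.18)
Step 3: at (5, 0.18), ∇f = (50, 1.44) → (5, 0.18) − 0.2·(50, 1.44) = (-5, -0.108)
Step 4: at (-5, -0.108), ∇f = (-50, -0.864) → (-5, -0.108) − 0.2·(-50, -0.864) = (5, 0.0648)
s = 0.0648

0.0648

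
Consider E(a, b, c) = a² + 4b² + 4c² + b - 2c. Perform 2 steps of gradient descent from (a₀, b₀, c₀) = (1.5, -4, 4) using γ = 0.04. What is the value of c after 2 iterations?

1.984

∇E = (2a, 8b + 1, 8c - 2)
Step 1: at (1.5, -4, 4), ∇E = (3, -31, 30) → (1.5, -4, 4) − 0.04·(3, -31, 30) = (1.38, -2.76, 2.8)
Step 2: at (1.38, -2.76, 2.8), ∇E = (2.76, -21.08, 20.4) → (1.38, -2.76, 2.8) − 0.04·(2.76, -21.08, 20.4) = (1.2696, -1.9168, 1.984)
c = 1.984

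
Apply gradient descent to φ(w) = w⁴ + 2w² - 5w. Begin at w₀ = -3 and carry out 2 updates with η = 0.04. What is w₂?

φ′(w) = 4w³ + 4w - 5
w₁ = -3 − 0.04·(-125) = 2
w₂ = 2 − 0.04·35 = 0.6

0.6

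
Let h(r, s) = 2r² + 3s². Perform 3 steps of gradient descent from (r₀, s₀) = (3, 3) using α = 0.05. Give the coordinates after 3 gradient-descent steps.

(1.536, 1.029)

∇h = (4r, 6s)
Step 1: at (3, 3), ∇h = (12, 18) → (3, 3) − 0.05·(12, 18) = (2.4, 2.1)
Step 2: at (2.4, 2.1), ∇h = (9.6, 12.6) → (2.4, 2.1) − 0.05·(9.6, 12.6) = (1.92, 1.47)
Step 3: at (1.92, 1.47), ∇h = (7.68, 8.82) → (1.92, 1.47) − 0.05·(7.68, 8.82) = (1.536, 1.029)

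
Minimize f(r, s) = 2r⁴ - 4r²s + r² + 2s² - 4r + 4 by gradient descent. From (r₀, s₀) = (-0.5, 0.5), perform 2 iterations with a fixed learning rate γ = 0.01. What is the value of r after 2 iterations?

-0.42104512

∇f = (8r³ - 8rs + 2r - 4, -4r² + 4s)
Step 1: at (-0.5, 0.5), ∇f = (-4, 1) → (-0.5, 0.5) − 0.01·(-4, 1) = (-0.46, 0.49)
Step 2: at (-0.46, 0.49), ∇f = (-3.895488, 1.1136) → (-0.46, 0.49) − 0.01·(-3.895488, 1.1136) = (-0.42104512, 0.478864)
r = -0.42104512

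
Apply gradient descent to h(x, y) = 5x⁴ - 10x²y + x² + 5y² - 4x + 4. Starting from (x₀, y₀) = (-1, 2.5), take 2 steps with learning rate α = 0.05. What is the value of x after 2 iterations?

∇h = (20x³ - 20xy + 2x - 4, -10x² + 10y)
Step 1: at (-1, 2.5), ∇h = (24, 15) → (-1, 2.5) − 0.05·(24, 15) = (-2.2, 1.75)
Step 2: at (-2.2, 1.75), ∇h = (-144.36, -30.9) → (-2.2, 1.75) − 0.05·(-144.36, -30.9) = (5.018, 3.295)
x = 5.018

5.018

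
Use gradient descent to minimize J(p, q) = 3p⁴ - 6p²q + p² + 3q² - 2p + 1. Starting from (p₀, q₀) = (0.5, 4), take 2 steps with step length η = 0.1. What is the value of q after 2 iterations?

∇J = (12p³ - 12pq + 2p - 2, -6p² + 6q)
(p₁, q₁) = (0.5, 4) − 0.1·(-23.5, 22.5) = (2.85, 1.75)
(p₂, q₂) = (2.85, 1.75) − 0.1·(221.6395, -38.235) = (-19.31395, 5.5735)
q = 5.5735

5.5735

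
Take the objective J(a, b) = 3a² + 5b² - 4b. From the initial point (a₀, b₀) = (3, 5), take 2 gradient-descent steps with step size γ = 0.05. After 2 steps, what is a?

1.47

∇J = (6a, 10b - 4)
Step 1: at (3, 5), ∇J = (18, 46) → (3, 5) − 0.05·(18, 46) = (2.1, 2.7)
Step 2: at (2.1, 2.7), ∇J = (12.6, 23) → (2.1, 2.7) − 0.05·(12.6, 23) = (1.47, 1.55)
a = 1.47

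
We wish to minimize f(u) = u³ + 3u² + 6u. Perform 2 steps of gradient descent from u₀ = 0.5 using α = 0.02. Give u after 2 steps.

f′(u) = 3u² + 6u + 6
Step 1: f′(0.5) = 9.75; u₁ = 0.5 − 0.02·9.75 = 0.305
Step 2: f′(0.305) = 8.109075; u₂ = 0.305 − 0.02·8.109075 = 0.1428185

0.1428185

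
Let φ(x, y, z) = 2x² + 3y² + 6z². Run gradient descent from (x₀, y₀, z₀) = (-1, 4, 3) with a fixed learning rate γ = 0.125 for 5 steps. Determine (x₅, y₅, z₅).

∇φ = (4x, 6y, 12z)
Step 1: at (-1, 4, 3), ∇φ = (-4, 24, 36) → (-1, 4, 3) − 0.125·(-4, 24, 36) = (-0.5, 1, -1.5)
Step 2: at (-0.5, 1, -1.5), ∇φ = (-2, 6, -18) → (-0.5, 1, -1.5) − 0.125·(-2, 6, -18) = (-0.25, 0.25, 0.75)
Step 3: at (-0.25, 0.25, 0.75), ∇φ = (-1, 1.5, 9) → (-0.25, 0.25, 0.75) − 0.125·(-1, 1.5, 9) = (-0.125, 0.0625, -0.375)
Step 4: at (-0.125, 0.0625, -0.375), ∇φ = (-0.5, 0.375, -4.5) → (-0.125, 0.0625, -0.375) − 0.125·(-0.5, 0.375, -4.5) = (-0.0625, 0.015625, 0.1875)
Step 5: at (-0.0625, 0.015625, 0.1875), ∇φ = (-0.25, 0.09375, 2.25) → (-0.0625, 0.015625, 0.1875) − 0.125·(-0.25, 0.09375, 2.25) = (-0.03125, 0.00390625, -0.09375)

(-0.03125, 0.00390625, -0.09375)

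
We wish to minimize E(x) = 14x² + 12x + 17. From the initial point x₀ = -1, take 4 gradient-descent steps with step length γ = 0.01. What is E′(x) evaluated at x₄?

E′(x) = 28x + 12
x₁ = -1 − 0.01·(-16) = -0.84
x₂ = -0.84 − 0.01·(-11.52) = -0.7248
x₃ = -0.7248 − 0.01·(-8.2944) = -0.641856
x₄ = -0.641856 − 0.01·(-5.971968) = -0.58213632
E′(x) at (-0.58213632) = -4.29981696

-4.29981696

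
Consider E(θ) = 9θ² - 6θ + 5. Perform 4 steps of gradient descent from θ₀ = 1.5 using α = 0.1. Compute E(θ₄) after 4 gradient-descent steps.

E′(θ) = 18θ - 6
θ₁ = 1.5 − 0.1·21 = -0.6
θ₂ = -0.6 − 0.1·(-16.8) = 1.08
θ₃ = 1.08 − 0.1·13.44 = -0.264
θ₄ = -0.264 − 0.1·(-10.752) = 0.8112
E(0.8112) = 6.05520896

6.05520896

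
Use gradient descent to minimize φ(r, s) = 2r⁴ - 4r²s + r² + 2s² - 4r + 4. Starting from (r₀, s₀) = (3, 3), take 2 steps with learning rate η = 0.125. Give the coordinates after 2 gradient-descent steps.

(3444.140625, 119.28125)

∇φ = (8r³ - 8rs + 2r - 4, -4r² + 4s)
(r₁, s₁) = (3, 3) − 0.125·(146, -24) = (-15.25, 6)
(r₂, s₂) = (-15.25, 6) − 0.125·(-27675.125, -906.25) = (3444.140625, 119.28125)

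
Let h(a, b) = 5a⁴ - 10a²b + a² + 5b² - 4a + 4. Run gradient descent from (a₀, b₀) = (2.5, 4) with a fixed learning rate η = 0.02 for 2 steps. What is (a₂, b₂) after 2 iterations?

(0.7053332, 3.57058)

∇h = (20a³ - 20ab + 2a - 4, -10a² + 10b)
(a₁, b₁) = (2.5, 4) − 0.02·(113.5, -22.5) = (0.23, 4.45)
(a₂, b₂) = (0.23, 4.45) − 0.02·(-23.76666, 43.971) = (0.7053332, 3.57058)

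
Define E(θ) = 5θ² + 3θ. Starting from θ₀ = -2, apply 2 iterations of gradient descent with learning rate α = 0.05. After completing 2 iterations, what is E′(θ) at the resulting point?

E′(θ) = 10θ + 3
θ₁ = -2 − 0.05·(-17) = -1.15
θ₂ = -1.15 − 0.05·(-8.5) = -0.725
E′(θ) at (-0.725) = -4.25

-4.25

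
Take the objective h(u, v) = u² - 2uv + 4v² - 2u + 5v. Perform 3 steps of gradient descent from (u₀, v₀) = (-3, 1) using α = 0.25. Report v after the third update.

-4.3125

∇h = (2u - 2v - 2, -2u + 8v + 5)
(u₁, v₁) = (-3, 1) − 0.25·(-10, 19) = (-0.5, -3.75)
(u₂, v₂) = (-0.5, -3.75) − 0.25·(4.5, -24) = (-1.625, 2.25)
(u₃, v₃) = (-1.625, 2.25) − 0.25·(-9.75, 26.25) = (0.8125, -4.3125)
v = -4.3125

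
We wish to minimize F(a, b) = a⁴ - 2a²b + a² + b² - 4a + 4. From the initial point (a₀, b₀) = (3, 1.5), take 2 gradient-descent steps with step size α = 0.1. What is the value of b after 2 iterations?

10.088

∇F = (4a³ - 4ab + 2a - 4, -2a² + 2b)
Step 1: at (3, 1.5), ∇F = (92, -15) → (3, 1.5) − 0.1·(92, -15) = (-6.2, 3)
Step 2: at (-6.2, 3), ∇F = (-895.312, -70.88) → (-6.2, 3) − 0.1·(-895.312, -70.88) = (83.3312, 10.088)
b = 10.088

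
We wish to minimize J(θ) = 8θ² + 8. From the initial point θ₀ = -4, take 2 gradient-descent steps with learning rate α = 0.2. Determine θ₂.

J′(θ) = 16θ
θ₁ = -4 − 0.2·(-64) = 8.8
θ₂ = 8.8 − 0.2·140.8 = -19.36

-19.36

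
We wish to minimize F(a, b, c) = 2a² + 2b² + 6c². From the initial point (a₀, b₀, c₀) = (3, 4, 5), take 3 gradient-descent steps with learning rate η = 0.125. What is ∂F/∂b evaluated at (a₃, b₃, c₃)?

2

∇F = (4a, 4b, 12c)
(a₁, b₁, c₁) = (3, 4, 5) − 0.125·(12, 16, 60) = (1.5, 2, -2.5)
(a₂, b₂, c₂) = (1.5, 2, -2.5) − 0.125·(6, 8, -30) = (0.75, 1, 1.25)
(a₃, b₃, c₃) = (0.75, 1, 1.25) − 0.125·(3, 4, 15) = (0.375, 0.5, -0.625)
∂F/∂b at (0.375, 0.5, -0.625) = 2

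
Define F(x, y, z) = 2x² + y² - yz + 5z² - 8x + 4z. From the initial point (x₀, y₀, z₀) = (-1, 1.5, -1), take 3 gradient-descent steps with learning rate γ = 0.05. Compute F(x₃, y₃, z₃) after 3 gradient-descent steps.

-2.70316516796875

∇F = (4x - 8, 2y - z, -y + 10z + 4)
(x₁, y₁, z₁) = (-1, 1.5, -1) − 0.05·(-12, 4, -7.5) = (-0.4, 1.3, -0.625)
(x₂, y₂, z₂) = (-0.4, 1.3, -0.625) − 0.05·(-9.6, 3.225, -3.55) = (0.08, 1.13875, -0.4475)
(x₃, y₃, z₃) = (0.08, 1.13875, -0.4475) − 0.05·(-7.68, 2.725, -1.61375) = (0.464, 1.0025, -0.3668125)
F(0.464, 1.0025, -0.3668125) = -2.70316516796875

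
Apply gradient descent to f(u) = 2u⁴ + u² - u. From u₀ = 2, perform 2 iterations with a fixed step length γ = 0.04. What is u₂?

f′(u) = 8u³ + 2u - 1
Step 1: f′(2) = 67; u₁ = 2 − 0.04·67 = -0.68
Step 2: f′(-0.68) = -4.875456; u₂ = -0.68 − 0.04·(-4.875456) = -0.48498176

-0.48498176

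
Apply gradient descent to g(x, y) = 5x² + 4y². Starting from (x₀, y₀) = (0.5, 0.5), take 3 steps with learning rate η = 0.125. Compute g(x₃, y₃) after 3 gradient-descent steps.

∇g = (10x, 8y)
Step 1: at (0.5, 0.5), ∇g = (5, 4) → (0.5, 0.5) − 0.125·(5, 4) = (-0.125, 0)
Step 2: at (-0.125, 0), ∇g = (-1.25, 0) → (-0.125, 0) − 0.125·(-1.25, 0) = (0.03125, 0)
Step 3: at (0.03125, 0), ∇g = (0.3125, 0) → (0.03125, 0) − 0.125·(0.3125, 0) = (-0.0078125, 0)
g(-0.0078125, 0) = 0.00030517578125

0.00030517578125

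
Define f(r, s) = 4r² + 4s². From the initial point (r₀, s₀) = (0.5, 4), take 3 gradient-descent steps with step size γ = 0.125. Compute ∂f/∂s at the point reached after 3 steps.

0

∇f = (8r, 8s)
(r₁, s₁) = (0.5, 4) − 0.125·(4, 32) = (0, 0)
(r₂, s₂) = (0, 0) − 0.125·(0, 0) = (0, 0)
(r₃, s₃) = (0, 0) − 0.125·(0, 0) = (0, 0)
∂f/∂s at (0, 0) = 0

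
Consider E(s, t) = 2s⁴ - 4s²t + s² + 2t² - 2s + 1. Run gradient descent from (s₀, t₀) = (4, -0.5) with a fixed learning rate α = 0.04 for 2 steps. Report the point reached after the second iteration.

∇E = (8s³ - 8st + 2s - 2, -4s² + 4t)
(s₁, t₁) = (4, -0.5) − 0.04·(534, -66) = (-17.36, 2.14)
(s₂, t₂) = (-17.36, 2.14) − 0.04·(-41593.726848, -1196.9184) = (1646.38907392, 50.016736)

(1646.38907392, 50.016736)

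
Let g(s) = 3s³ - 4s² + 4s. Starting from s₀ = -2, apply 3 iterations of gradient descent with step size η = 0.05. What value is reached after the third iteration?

g′(s) = 9s² - 8s + 4
s₁ = -2 − 0.05·56 = -4.8
s₂ = -4.8 − 0.05·249.76 = -17.288
s₃ = -17.288 − 0.05·2832.178496 = -158.8969248

-158.8969248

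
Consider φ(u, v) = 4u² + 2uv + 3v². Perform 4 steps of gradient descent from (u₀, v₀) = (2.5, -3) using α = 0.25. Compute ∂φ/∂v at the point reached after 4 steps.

7.8125

∇φ = (8u + 2v, 2u + 6v)
(u₁, v₁) = (2.5, -3) − 0.25·(14, -13) = (-1, 0.25)
(u₂, v₂) = (-1, 0.25) − 0.25·(-7.5, -0.5) = (0.875, 0.375)
(u₃, v₃) = (0.875, 0.375) − 0.25·(7.75, 4) = (-1.0625, -0.625)
(u₄, v₄) = (-1.0625, -0.625) − 0.25·(-9.75, -5.875) = (1.375, 0.84375)
∂φ/∂v at (1.375, 0.84375) = 7.8125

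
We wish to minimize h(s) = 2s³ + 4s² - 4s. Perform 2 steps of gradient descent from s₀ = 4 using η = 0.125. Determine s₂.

-98.6875

h′(s) = 6s² + 8s - 4
s₁ = 4 − 0.125·124 = -11.5
s₂ = -11.5 − 0.125·697.5 = -98.6875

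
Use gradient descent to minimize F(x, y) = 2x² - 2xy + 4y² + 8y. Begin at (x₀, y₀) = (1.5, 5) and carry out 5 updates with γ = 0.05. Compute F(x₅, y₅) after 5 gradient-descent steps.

∇F = (4x - 2y, -2x + 8y + 8)
(x₁, y₁) = (1.5, 5) − 0.05·(-4, 45) = (1.7, 2.75)
(x₂, y₂) = (1.7, 2.75) − 0.05·(1.3, 26.6) = (1.635, 1.42)
(x₃, y₃) = (1.635, 1.42) − 0.05·(3.7, 16.09) = (1.45, 0.6155)
(x₄, y₄) = (1.45, 0.6155) − 0.05·(4.569, 10.024) = (1.22155, 0.1143)
(x₅, y₅) = (1.22155, 0.1143) − 0.05·(4.6576, 6.4713) = (0.98867, -0.209265)
F(0.98867, -0.209265) = 0.8697721538

0.8697721538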